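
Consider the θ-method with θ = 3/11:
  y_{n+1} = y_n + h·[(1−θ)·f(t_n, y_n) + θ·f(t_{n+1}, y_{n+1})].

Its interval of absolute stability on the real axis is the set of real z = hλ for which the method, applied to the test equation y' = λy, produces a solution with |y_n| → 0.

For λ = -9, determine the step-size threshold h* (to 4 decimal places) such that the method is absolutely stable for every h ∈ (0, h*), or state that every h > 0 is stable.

(-4.4000,0); λ=-9 ⇒ h* = (22/5)/9 = 0.4889.

Test eqn y'=λy, z=hλ:
  y_{n+1} = y_n + z·[8/11·y_n + 3/11·y_{n+1}] ⇒ (1 − 3/11z)y_{n+1} = (1 + 8/11z)y_n
  Hence R(z) = (1 + 8/11z)/(1 − 3/11z).

Find x<0 with |R(x)|<1.
x=-0.31: |R|=0.7142
R=−1: 1+8/11x = −1+3/11x ⇒ -5/11x=2 ⇒ x=2/(-5/11)=-4.4000
Confirm numerically:
  x=-4.241: |R|=0.96649 <1
  x=-3.674: |R|=0.83516 <1
  x=-3.308: |R|=0.73906 <1
  x=-3.147: |R|=0.69351 <1
  x=-4.921: |R|=1.10111 >1
  x=-4.588: |R|=1.03796 >1
  x=-4.481: |R|=1.01657 >1
Stable set (-4.4000, 0).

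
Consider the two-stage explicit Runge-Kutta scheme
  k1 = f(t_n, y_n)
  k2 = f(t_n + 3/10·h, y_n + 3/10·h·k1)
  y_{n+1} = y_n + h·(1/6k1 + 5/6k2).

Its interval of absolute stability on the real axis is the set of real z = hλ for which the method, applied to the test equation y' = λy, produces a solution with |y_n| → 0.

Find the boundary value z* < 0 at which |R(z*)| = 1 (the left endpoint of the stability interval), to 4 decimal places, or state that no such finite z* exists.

With y'=λy (z=hλ):
  k1=λy_n ⇒ h·k1=z·y_n;  k2=λ(1+3/10z)y_n ⇒ h·k2=z(1+3/10z)y_n
  y_{n+1}/y_n = 1 + 1/6z + 5/6z(1+3/10z) = 1 + z + 1/4z²
  so R(z) = 1 + z + 1/4z².

Need |R(x)|<1, x<0.
x=-1.75: |R|=0.0156
R=1: x+1/4x²=0 ⇒ x=−4=-4.0000; min R=1−1/(4·1/4)=0.0000>−1
Confirm numerically:
  x=-3.744: |R|=0.76038 <1
  x=-3.634: |R|=0.66749 <1
  x=-2.392: |R|=0.03842 <1
  x=-4.162: |R|=1.16856 >1
  x=-4.034: |R|=1.03429 >1
So |R|<1 on (-4.0000, 0).

z* = -4.0000.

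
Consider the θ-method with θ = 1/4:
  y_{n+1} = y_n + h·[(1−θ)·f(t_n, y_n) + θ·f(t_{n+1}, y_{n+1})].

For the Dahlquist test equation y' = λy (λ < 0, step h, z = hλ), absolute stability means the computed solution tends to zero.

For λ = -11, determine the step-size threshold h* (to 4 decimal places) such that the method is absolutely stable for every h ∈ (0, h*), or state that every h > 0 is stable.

Set f=λy, z=hλ:
  y_{n+1} = y_n + z·[3/4·y_n + 1/4·y_{n+1}] ⇒ (1 − 1/4z)y_{n+1} = (1 + 3/4z)y_n
  so R(z) = (1 + 3/4z)/(1 − 1/4z).

Find x<0 with |R(x)|<1.
x=-1.07: |R|=0.1558
R=−1: 1+3/4x = −1+1/4x ⇒ -1/2x=2 ⇒ x=2/(-1/2)=-4.0000
Confirm numerically:
  x=-3.899: |R|=0.97443 <1
  x=-3.776: |R|=0.94239 <1
  x=-3.430: |R|=0.84657 <1
  x=-2.211: |R|=0.42393 <1
  x=-4.334: |R|=1.08015 >1
  x=-4.303: |R|=1.07299 >1
  x=-4.213: |R|=1.05187 >1
Interval (-4.0000, 0).

(-4.0000,0); λ=-11 ⇒ h* = (4)/11 = 0.3636.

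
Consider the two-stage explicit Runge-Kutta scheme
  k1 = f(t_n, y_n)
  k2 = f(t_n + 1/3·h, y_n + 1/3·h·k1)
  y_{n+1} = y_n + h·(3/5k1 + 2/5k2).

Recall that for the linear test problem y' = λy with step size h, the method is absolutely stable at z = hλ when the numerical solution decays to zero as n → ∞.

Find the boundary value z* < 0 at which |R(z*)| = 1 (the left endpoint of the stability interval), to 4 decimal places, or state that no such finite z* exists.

z* = -7.5000.

With y'=λy (z=hλ):
  k1=λy_n ⇒ h·k1=z·y_n;  k2=λ(1+1/3z)y_n ⇒ h·k2=z(1+1/3z)y_n
  y_{n+1}/y_n = 1 + 3/5z + 2/5z(1+1/3z) = 1 + z + 2/15z²
  so R(z) = 1 + z + 2/15z².

Find x<0 with |R(x)|<1.
x=-1.5: |R|=0.2000
R=1: x+2/15x²=0 ⇒ x=−15/2=-7.5000; min R=1−1/(4·2/15)=-0.8750>−1
Confirm numerically:
  x=-7.446: |R|=0.94639 <1
  x=-6.559: |R|=0.17706 <1
  x=-6.532: |R|=0.15694 <1
  x=-3.192: |R|=0.83348 <1
  x=-7.863: |R|=1.38057 >1
  x=-7.694: |R|=1.19902 >1
Stable set (-7.5000, 0).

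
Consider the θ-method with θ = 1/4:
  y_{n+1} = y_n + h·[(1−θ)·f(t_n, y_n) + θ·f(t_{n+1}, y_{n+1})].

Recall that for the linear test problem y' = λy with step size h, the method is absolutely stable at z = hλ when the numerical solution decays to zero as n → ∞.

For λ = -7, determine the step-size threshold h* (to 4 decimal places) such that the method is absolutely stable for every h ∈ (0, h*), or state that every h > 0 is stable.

(-4.0000,0); λ=-7 ⇒ h* = (4)/7 = 0.5714.

Test eqn y'=λy, z=hλ:
  y_{n+1} = y_n + z·[3/4·y_n + 1/4·y_{n+1}] ⇒ (1 − 1/4z)y_{n+1} = (1 + 3/4z)y_n
  ⇒ R(z) = (1 + 3/4z)/(1 − 1/4z).

Boundary: |R(x)|=1, x<0.
x=-0.35: |R|=0.6782
R=−1: 1+3/4x = −1+1/4x ⇒ -1/2x=2 ⇒ x=2/(-1/2)=-4.0000
Confirm numerically:
  x=-3.619: |R|=0.89999 <1
  x=-2.500: |R|=0.53846 <1
  x=-2.188: |R|=0.41435 <1
  x=-2.060: |R|=0.35974 <1
  x=-4.546: |R|=1.12778 >1
  x=-4.424: |R|=1.10066 >1
  x=-4.222: |R|=1.05400 >1
So |R|<1 on (-4.0000, 0).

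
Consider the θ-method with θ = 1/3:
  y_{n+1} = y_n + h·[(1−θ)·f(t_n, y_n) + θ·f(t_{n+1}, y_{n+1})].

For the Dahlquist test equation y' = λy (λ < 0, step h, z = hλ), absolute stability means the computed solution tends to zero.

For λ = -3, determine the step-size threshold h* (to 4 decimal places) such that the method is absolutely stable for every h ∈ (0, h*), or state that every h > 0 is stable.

(-6.0000,0); λ=-3 ⇒ h* = (6)/3 = 2.0000.

Test eqn y'=λy, z=hλ:
  y_{n+1} = y_n + z·[2/3·y_n + 1/3·y_{n+1}] ⇒ (1 − 1/3z)y_{n+1} = (1 + 2/3z)y_n
  Hence R(z) = (1 + 2/3z)/(1 − 1/3z).

Find x<0 with |R(x)|<1.
x=-0.55: |R|=0.5352
R=−1: 1+2/3x = −1+1/3x ⇒ -1/3x=2 ⇒ x=2/(-1/3)=-6.0000
Confirm numerically:
  x=-5.924: |R|=0.99148 <1
  x=-5.461: |R|=0.93630 <1
  x=-5.282: |R|=0.91331 <1
  x=-4.760: |R|=0.84021 <1
  x=-6.493: |R|=1.05193 >1
  x=-6.138: |R|=1.01510 >1
Stable set (-6.0000, 0).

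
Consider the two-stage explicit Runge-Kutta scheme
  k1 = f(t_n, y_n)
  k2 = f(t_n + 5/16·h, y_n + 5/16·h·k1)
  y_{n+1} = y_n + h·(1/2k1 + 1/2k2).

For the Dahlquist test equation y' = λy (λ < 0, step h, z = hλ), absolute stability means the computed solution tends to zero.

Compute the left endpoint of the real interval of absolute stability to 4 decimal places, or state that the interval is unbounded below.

On y'=λy, z=hλ:
  k1=λy_n ⇒ h·k1=z·y_n;  k2=λ(1+5/16z)y_n ⇒ h·k2=z(1+5/16z)y_n
  y_{n+1}/y_n = 1 + 1/2z + 1/2z(1+5/16z) = 1 + z + 5/32z²
  R(z) = 1 + z + 5/32z².

Find x<0 with |R(x)|<1.
x=-1.77: |R|=0.2805
R=1: x+5/32x²=0 ⇒ x=−32/5=-6.4000; min R=1−1/(4·5/32)=-0.6000>−1
Confirm numerically:
  x=-5.752: |R|=0.41761 <1
  x=-5.683: |R|=0.36333 <1
  x=-3.971: |R|=0.50712 <1
  x=-6.889: |R|=1.52636 >1
  x=-6.828: |R|=1.45662 >1
  x=-6.753: |R|=1.37247 >1
So |R|<1 on (-6.4000, 0).

left endpoint -6.4000.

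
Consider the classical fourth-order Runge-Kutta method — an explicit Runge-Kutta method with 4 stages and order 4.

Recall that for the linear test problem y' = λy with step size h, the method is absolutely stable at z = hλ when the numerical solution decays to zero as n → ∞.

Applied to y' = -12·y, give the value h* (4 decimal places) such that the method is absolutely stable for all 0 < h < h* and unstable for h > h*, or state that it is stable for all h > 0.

(-2.7853,0); λ=-12 ⇒ h* = 0.2321.

Set f=λy, z=hλ:
  order 4, 4-stage ⇒ R(z)=1+z+z^2/2+z^3/6+z^4/24
  (e.g. R(-0.77)=0.46501, |R|=0.46501)

Find x<0 with |R(x)|<1.
x=-0.77: |R|=0.4650
|R(-2.34)|=0.5116 |R(-2.24)|=0.4446 |R(-1.49)|=0.2741
Bisect:
  x_lo=-3.2164 |R|=1.8699  x_hi=-0.2259 |R|=0.7978
  mid=-1.72116 |R|=0.27590 →hi
  mid=-2.46880 |R|=0.61867 →hi
  mid=-2.84262 |R|=1.08993 →lo
  mid=-2.65571 |R|=0.82157 →hi
  mid=-2.74917 |R|=0.94689 →hi
  mid=-2.79589 |R|=1.01610 →lo
  mid=-2.77253 |R|=0.98093 →hi
  mid=-2.78421 |R|=0.99837 →hi
  mid=-2.79005 |R|=1.00720 →lo
  ...
  [-2.78531,-2.78513] ⇒ x*=-2.7853
Interval (-2.7853, 0).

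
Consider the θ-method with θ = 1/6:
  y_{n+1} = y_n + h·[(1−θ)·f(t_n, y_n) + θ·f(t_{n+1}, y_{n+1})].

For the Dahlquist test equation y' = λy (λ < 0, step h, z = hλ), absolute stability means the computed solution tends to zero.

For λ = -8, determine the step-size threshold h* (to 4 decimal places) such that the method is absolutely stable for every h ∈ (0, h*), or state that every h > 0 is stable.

(-3.0000,0); λ=-8 ⇒ h* = (3)/8 = 0.3750.

Test eqn y'=λy, z=hλ:
  y_{n+1} = y_n + z·[5/6·y_n + 1/6·y_{n+1}] ⇒ (1 − 1/6z)y_{n+1} = (1 + 5/6z)y_n
  so R(z) = (1 + 5/6z)/(1 − 1/6z).

Boundary: |R(x)|=1, x<0.
x=-1.33: |R|=0.0887
R=−1: 1+5/6x = −1+1/6x ⇒ -2/3x=2 ⇒ x=2/(-2/3)=-3.0000
Confirm numerically:
  x=-2.629: |R|=0.82802 <1
  x=-2.607: |R|=0.81736 <1
  x=-1.429: |R|=0.15413 <1
  x=-3.540: |R|=1.22642 >1
  x=-3.393: |R|=1.16736 >1
So |R|<1 on (-3.0000, 0).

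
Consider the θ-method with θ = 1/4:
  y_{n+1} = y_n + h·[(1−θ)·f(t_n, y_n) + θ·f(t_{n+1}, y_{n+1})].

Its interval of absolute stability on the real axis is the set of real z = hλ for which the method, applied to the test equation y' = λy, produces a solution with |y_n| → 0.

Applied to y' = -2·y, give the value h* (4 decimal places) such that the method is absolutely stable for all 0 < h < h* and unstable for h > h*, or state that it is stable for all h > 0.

With y'=λy (z=hλ):
  y_{n+1} = y_n + z·[3/4·y_n + 1/4·y_{n+1}] ⇒ (1 − 1/4z)y_{n+1} = (1 + 3/4z)y_n
  so R(z) = (1 + 3/4z)/(1 − 1/4z).

Find x<0 with |R(x)|<1.
x=-1.7: |R|=0.1930
R=−1: 1+3/4x = −1+1/4x ⇒ -1/2x=2 ⇒ x=2/(-1/2)=-4.0000
Confirm numerically:
  x=-3.143: |R|=0.76004 <1
  x=-1.819: |R|=0.25039 <1
  x=-1.650: |R|=0.16814 <1
  x=-4.239: |R|=1.05802 >1
  x=-4.120: |R|=1.02956 >1
Stable set (-4.0000, 0).

(-4.0000,0); λ=-2 ⇒ h* = (4)/2 = 2.0000.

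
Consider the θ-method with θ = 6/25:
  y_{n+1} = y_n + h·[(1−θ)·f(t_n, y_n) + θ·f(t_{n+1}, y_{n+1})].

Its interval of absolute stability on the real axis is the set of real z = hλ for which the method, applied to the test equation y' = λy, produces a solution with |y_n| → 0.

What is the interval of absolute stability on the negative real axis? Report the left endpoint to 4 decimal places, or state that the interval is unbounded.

Test eqn y'=λy, z=hλ:
  y_{n+1} = y_n + z·[19/25·y_n + 6/25·y_{n+1}] ⇒ (1 − 6/25z)y_{n+1} = (1 + 19/25z)y_n
  R(z) = (1 + 19/25z)/(1 − 6/25z).

Boundary: |R(x)|=1, x<0.
x=-1.47: |R|=0.0866
R=−1: 1+19/25x = −1+6/25x ⇒ -13/25x=2 ⇒ x=2/(-13/25)=-3.8462
Confirm numerically:
  x=-3.339: |R|=0.85360 <1
  x=-3.079: |R|=0.77060 <1
  x=-2.099: |R|=0.39583 <1
  x=-4.377: |R|=1.13462 >1
  x=-4.214: |R|=1.09510 >1
  x=-3.904: |R|=1.01553 >1
Interval (-3.8462, 0).

(-3.8462, 0).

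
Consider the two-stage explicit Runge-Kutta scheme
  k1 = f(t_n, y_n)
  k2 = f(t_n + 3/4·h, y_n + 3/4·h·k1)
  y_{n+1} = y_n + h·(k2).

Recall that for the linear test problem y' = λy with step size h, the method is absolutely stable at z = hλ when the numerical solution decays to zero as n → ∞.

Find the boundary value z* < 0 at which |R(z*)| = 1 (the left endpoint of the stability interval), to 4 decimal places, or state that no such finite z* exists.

Set f=λy, z=hλ:
  k1=λy_n ⇒ h·k1=z·y_n;  k2=λ(1+3/4z)y_n ⇒ h·k2=z(1+3/4z)y_n
  y_{n+1}/y_n = 1 + z(1+3/4z) = 1 + z + 3/4z²
  ⇒ R(z) = 1 + z + 3/4z².

Solve |R(x)|<1 on ℝ⁻.
x=-1.44: |R|=1.1152
R=1: x+3/4x²=0 ⇒ x=−4/3=-1.3333; min R=1−1/(4·3/4)=0.6667>−1
Confirm numerically:
  x=-1.209: |R|=0.88726 <1
  x=-1.129: |R|=0.82698 <1
  x=-0.931: |R|=0.71907 <1
  x=-0.673: |R|=0.66670 <1
  x=-1.795: |R|=1.62152 >1
  x=-1.646: |R|=1.38599 >1
Interval (-1.3333, 0).

z* = -1.3333.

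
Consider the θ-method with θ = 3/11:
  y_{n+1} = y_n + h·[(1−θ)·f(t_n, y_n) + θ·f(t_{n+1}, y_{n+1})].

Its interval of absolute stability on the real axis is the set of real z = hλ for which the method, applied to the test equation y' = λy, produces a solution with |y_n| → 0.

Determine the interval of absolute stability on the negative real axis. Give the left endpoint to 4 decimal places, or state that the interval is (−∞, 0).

Set f=λy, z=hλ:
  y_{n+1} = y_n + z·[8/11·y_n + 3/11·y_{n+1}] ⇒ (1 − 3/11z)y_{n+1} = (1 + 8/11z)y_n
  ⇒ R(z) = (1 + 8/11z)/(1 − 3/11z).

Need |R(x)|<1, x<0.
x=-1.41: |R|=0.0184
R=−1: 1+8/11x = −1+3/11x ⇒ -5/11x=2 ⇒ x=2/(-5/11)=-4.4000
Confirm numerically:
  x=-4.215: |R|=0.96088 <1
  x=-3.478: |R|=0.78492 <1
  x=-3.077: |R|=0.67303 <1
  x=-2.243: |R|=0.39167 <1
  x=-4.967: |R|=1.10946 >1
  x=-4.461: |R|=1.01251 >1
Interval (-4.4000, 0).

z∈(-4.4000,0).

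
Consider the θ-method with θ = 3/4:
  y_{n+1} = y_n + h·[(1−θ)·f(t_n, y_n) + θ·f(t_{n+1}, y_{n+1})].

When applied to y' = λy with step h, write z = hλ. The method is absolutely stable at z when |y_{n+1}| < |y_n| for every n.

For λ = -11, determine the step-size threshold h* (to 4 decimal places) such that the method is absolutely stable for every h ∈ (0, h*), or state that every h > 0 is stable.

Test eqn y'=λy, z=hλ:
  y_{n+1} = y_n + z·[1/4·y_n + 3/4·y_{n+1}] ⇒ (1 − 3/4z)y_{n+1} = (1 + 1/4z)y_n
  so R(z) = (1 + 1/4z)/(1 − 3/4z).

Find x<0 with |R(x)|<1.
x=-1.66: |R|=0.2606
x=-2: |R|=0.2000
x=-10: |R|=0.1765
x=-100: |R|=0.3158
θ=3/4≥1/2 ⇒ |1+1/4x|<|1−3/4x| ∀x<0 ⇒ stable on all of ℝ⁻.

interval (−∞, 0). Any h>0 works for λ=-11.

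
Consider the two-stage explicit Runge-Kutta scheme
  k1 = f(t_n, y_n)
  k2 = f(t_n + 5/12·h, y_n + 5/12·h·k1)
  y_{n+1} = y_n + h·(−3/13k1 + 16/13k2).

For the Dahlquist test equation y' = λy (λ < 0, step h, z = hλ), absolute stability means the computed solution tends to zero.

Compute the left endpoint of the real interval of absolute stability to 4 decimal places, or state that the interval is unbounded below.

Set f=λy, z=hλ:
  k1=λy_n ⇒ h·k1=z·y_n;  k2=λ(1+5/12z)y_n ⇒ h·k2=z(1+5/12z)y_n
  y_{n+1}/y_n = 1 − 3/13z + 16/13z(1+5/12z) = 1 + z + 20/39z²
  Hence R(z) = 1 + z + 20/39z².

Need |R(x)|<1, x<0.
x=-0.61: |R|=0.5808
R=1: x+20/39x²=0 ⇒ x=−39/20=-1.9500; min R=1−1/(4·20/39)=0.5125>−1
Confirm numerically:
  x=-1.818: |R|=0.87694 <1
  x=-1.228: |R|=0.54533 <1
  x=-0.977: |R|=0.51250 <1
  x=-2.453: |R|=1.63275 >1
  x=-2.056: |R|=1.11176 >1
Interval (-1.9500, 0).

z* = -1.9500.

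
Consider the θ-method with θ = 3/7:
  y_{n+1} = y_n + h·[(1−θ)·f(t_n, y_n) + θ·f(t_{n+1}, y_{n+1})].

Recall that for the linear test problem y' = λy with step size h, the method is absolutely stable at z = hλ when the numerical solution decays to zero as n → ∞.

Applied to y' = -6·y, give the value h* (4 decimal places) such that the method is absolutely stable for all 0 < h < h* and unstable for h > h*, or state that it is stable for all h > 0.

(-14.0000,0); λ=-6 ⇒ h* = (14)/6 = 2.3333.

With y'=λy (z=hλ):
  y_{n+1} = y_n + z·[4/7·y_n + 3/7·y_{n+1}] ⇒ (1 − 3/7z)y_{n+1} = (1 + 4/7z)y_n
  Hence R(z) = (1 + 4/7z)/(1 − 3/7z).

Find x<0 with |R(x)|<1.
x=-1.05: |R|=0.2759
R=−1: 1+4/7x = −1+3/7x ⇒ -1/7x=2 ⇒ x=2/(-1/7)=-14.0000
Confirm numerically:
  x=-11.371: |R|=0.93605 <1
  x=-10.172: |R|=0.89796 <1
  x=-9.775: |R|=0.88369 <1
  x=-6.185: |R|=0.69419 <1
  x=-14.408: |R|=1.00812 >1
  x=-14.367: |R|=1.00733 >1
Interval (-14.0000, 0).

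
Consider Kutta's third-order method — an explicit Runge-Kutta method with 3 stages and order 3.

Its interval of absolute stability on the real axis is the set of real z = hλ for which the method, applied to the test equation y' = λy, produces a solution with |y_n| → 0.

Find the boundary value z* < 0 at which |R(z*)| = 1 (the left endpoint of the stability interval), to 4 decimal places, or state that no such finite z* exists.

On y'=λy, z=hλ:
  order 3, 3-stage ⇒ R(z)=1+z+z^2/2+z^3/6
  (e.g. R(-1.23)=0.21631, |R|=0.21631)

Find x<0 with |R(x)|<1.
x=-1.23: |R|=0.2163
|R(-2.75)|=1.4349 |R(-2.34)|=0.7377 |R(-2.26)|=0.6301
Bisect:
  x_lo=-3.3903 |R|=3.1378  x_hi=-0.2955 |R|=0.7438
  mid=-1.84289 |R|=0.18792 →hi
  mid=-2.61657 |R|=1.17905 →lo
  mid=-2.22973 |R|=0.59148 →hi
  mid=-2.42315 |R|=0.85864 →hi
  mid=-2.51986 |R|=1.01174 →lo
  mid=-2.47151 |R|=0.93347 →hi
  mid=-2.49568 |R|=0.97217 →hi
  ...
  [-2.51287,-2.51268] ⇒ x*=-2.5127
Interval (-2.5127, 0).

z* = -2.5127.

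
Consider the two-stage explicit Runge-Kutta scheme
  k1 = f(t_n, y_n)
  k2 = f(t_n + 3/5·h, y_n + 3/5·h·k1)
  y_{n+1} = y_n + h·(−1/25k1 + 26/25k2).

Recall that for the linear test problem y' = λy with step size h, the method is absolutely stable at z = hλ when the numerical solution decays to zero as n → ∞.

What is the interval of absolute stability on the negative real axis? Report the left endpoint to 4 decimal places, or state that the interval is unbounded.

Set f=λy, z=hλ:
  k1=λy_n ⇒ h·k1=z·y_n;  k2=λ(1+3/5z)y_n ⇒ h·k2=z(1+3/5z)y_n
  y_{n+1}/y_n = 1 − 1/25z + 26/25z(1+3/5z) = 1 + z + 78/125z²
  so R(z) = 1 + z + 78/125z².

Find x<0 with |R(x)|<1.
x=-1.17: |R|=0.6842
R=1: x+78/125x²=0 ⇒ x=−125/78=-1.6026; min R=1−1/(4·78/125)=0.5994>−1
Confirm numerically:
  x=-1.311: |R|=0.76148 <1
  x=-1.208: |R|=0.70258 <1
  x=-1.196: |R|=0.69658 <1
  x=-0.647: |R|=0.61421 <1
  x=-2.030: |R|=1.54144 >1
  x=-1.877: |R|=1.32143 >1
Stable set (-1.6026, 0).

(-1.6026, 0).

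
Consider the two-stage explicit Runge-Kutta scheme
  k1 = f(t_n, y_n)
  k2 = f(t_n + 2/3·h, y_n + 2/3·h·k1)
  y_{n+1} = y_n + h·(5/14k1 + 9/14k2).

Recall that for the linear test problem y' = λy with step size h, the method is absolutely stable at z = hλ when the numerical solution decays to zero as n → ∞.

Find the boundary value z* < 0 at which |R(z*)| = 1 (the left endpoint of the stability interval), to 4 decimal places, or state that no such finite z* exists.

On y'=λy, z=hλ:
  k1=λy_n ⇒ h·k1=z·y_n;  k2=λ(1+2/3z)y_n ⇒ h·k2=z(1+2/3z)y_n
  y_{n+1}/y_n = 1 + 5/14z + 9/14z(1+2/3z) = 1 + z + 3/7z²
  Hence R(z) = 1 + z + 3/7z².

Solve |R(x)|<1 on ℝ⁻.
x=-0.49: |R|=0.6129
R=1: x+3/7x²=0 ⇒ x=−7/3=-2.3333; min R=1−1/(4·3/7)=0.4167>−1
Confirm numerically:
  x=-1.836: |R|=0.60867 <1
  x=-1.761: |R|=0.56805 <1
  x=-1.668: |R|=0.52438 <1
  x=-1.627: |R|=0.50748 <1
  x=-2.670: |R|=1.38524 >1
  x=-2.401: |R|=1.06963 >1
Interval (-2.3333, 0).

left endpoint -2.3333.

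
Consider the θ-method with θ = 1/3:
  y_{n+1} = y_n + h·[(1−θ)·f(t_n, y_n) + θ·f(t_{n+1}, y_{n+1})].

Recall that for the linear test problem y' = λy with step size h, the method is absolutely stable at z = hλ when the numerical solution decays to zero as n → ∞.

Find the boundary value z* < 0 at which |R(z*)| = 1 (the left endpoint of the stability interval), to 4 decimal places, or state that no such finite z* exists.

Test eqn y'=λy, z=hλ:
  y_{n+1} = y_n + z·[2/3·y_n + 1/3·y_{n+1}] ⇒ (1 − 1/3z)y_{n+1} = (1 + 2/3z)y_n
  ⇒ R(z) = (1 + 2/3z)/(1 − 1/3z).

Need |R(x)|<1, x<0.
x=-0.91: |R|=0.3018
R=−1: 1+2/3x = −1+1/3x ⇒ -1/3x=2 ⇒ x=2/(-1/3)=-6.0000
Confirm numerically:
  x=-5.907: |R|=0.98956 <1
  x=-5.730: |R|=0.96907 <1
  x=-4.122: |R|=0.73631 <1
  x=-2.492: |R|=0.36125 <1
  x=-6.328: |R|=1.03516 >1
  x=-6.028: |R|=1.00310 >1
So |R|<1 on (-6.0000, 0).

left endpoint -6.0000.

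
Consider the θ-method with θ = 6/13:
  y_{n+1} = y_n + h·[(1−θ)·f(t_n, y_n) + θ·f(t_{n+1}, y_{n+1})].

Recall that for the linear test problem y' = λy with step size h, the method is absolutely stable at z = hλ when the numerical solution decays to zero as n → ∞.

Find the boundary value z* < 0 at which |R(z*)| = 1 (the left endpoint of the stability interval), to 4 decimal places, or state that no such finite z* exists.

Test eqn y'=λy, z=hλ:
  y_{n+1} = y_n + z·[7/13·y_n + 6/13·y_{n+1}] ⇒ (1 − 6/13z)y_{n+1} = (1 + 7/13z)y_n
  Hence R(z) = (1 + 7/13z)/(1 − 6/13z).

Solve |R(x)|<1 on ℝ⁻.
x=-1.38: |R|=0.1570
R=−1: 1+7/13x = −1+6/13x ⇒ -1/13x=2 ⇒ x=2/(-1/13)=-26.0000
Confirm numerically:
  x=-24.125: |R|=0.98811 <1
  x=-22.557: |R|=0.97679 <1
  x=-17.119: |R|=0.92325 <1
  x=-26.477: |R|=1.00278 >1
  x=-26.215: |R|=1.00126 >1
  x=-26.154: |R|=1.00091 >1
Interval (-26.0000, 0).

left endpoint -26.0000.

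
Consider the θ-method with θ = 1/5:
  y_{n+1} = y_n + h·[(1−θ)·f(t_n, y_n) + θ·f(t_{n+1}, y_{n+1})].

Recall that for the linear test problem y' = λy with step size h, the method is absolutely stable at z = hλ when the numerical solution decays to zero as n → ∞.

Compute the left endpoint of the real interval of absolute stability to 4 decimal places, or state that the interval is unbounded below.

On y'=λy, z=hλ:
  y_{n+1} = y_n + z·[4/5·y_n + 1/5·y_{n+1}] ⇒ (1 − 1/5z)y_{n+1} = (1 + 4/5z)y_n
  R(z) = (1 + 4/5z)/(1 − 1/5z).

Find x<0 with |R(x)|<1.
x=-0.54: |R|=0.5126
R=−1: 1+4/5x = −1+1/5x ⇒ -3/5x=2 ⇒ x=2/(-3/5)=-3.3333
Confirm numerically:
  x=-2.196: |R|=0.52585 <1
  x=-2.116: |R|=0.48679 <1
  x=-1.566: |R|=0.19251 <1
  x=-1.399: |R|=0.09314 <1
  x=-3.862: |R|=1.17897 >1
  x=-3.478: |R|=1.05119 >1
  x=-3.466: |R|=1.04701 >1
Stable set (-3.3333, 0).

z* = -3.3333.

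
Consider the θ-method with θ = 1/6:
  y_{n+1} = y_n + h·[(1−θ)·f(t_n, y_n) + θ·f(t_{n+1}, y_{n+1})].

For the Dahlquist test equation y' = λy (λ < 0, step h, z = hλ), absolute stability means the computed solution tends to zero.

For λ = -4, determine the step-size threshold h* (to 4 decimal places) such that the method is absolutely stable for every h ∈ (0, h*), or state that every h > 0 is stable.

(-3.0000,0); λ=-4 ⇒ h* = (3)/4 = 0.7500.

On y'=λy, z=hλ:
  y_{n+1} = y_n + z·[5/6·y_n + 1/6·y_{n+1}] ⇒ (1 − 1/6z)y_{n+1} = (1 + 5/6z)y_n
  R(z) = (1 + 5/6z)/(1 − 1/6z).

Boundary: |R(x)|=1, x<0.
x=-1.01: |R|=0.1355
R=−1: 1+5/6x = −1+1/6x ⇒ -2/3x=2 ⇒ x=2/(-2/3)=-3.0000
Confirm numerically:
  x=-2.527: |R|=0.77812 <1
  x=-1.667: |R|=0.30455 <1
  x=-1.292: |R|=0.06308 <1
  x=-3.129: |R|=1.05652 >1
  x=-3.101: |R|=1.04439 >1
Stable set (-3.0000, 0).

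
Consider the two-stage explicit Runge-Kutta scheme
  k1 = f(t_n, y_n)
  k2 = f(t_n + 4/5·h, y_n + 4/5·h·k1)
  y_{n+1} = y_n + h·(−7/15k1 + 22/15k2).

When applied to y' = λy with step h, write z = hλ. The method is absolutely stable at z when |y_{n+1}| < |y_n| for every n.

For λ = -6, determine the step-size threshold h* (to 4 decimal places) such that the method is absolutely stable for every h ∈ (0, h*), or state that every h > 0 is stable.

(-0.8523,0); λ=-6 ⇒ h* = (75/88)/6 = 0.1420.

Set f=λy, z=hλ:
  k1=λy_n ⇒ h·k1=z·y_n;  k2=λ(1+4/5z)y_n ⇒ h·k2=z(1+4/5z)y_n
  y_{n+1}/y_n = 1 − 7/15z + 22/15z(1+4/5z) = 1 + z + 88/75z²
  Hence R(z) = 1 + z + 88/75z².

Need |R(x)|<1, x<0.
x=-0.39: |R|=0.7885
R=1: x+88/75x²=0 ⇒ x=−75/88=-0.8523; min R=1−1/(4·88/75)=0.7869>−1
Confirm numerically:
  x=-0.740: |R|=0.90252 <1
  x=-0.713: |R|=0.88349 <1
  x=-0.423: |R|=0.78694 <1
  x=-1.429: |R|=1.96699 >1
  x=-1.049: |R|=1.24214 >1
Interval (-0.8523, 0).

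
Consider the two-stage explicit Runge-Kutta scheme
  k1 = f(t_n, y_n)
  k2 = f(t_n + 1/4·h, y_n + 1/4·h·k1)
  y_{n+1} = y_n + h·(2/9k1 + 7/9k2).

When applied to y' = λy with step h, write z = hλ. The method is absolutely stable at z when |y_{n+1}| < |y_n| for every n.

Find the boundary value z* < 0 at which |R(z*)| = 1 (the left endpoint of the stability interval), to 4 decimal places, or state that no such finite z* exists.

z* = -5.1429.

With y'=λy (z=hλ):
  k1=λy_n ⇒ h·k1=z·y_n;  k2=λ(1+1/4z)y_n ⇒ h·k2=z(1+1/4z)y_n
  y_{n+1}/y_n = 1 + 2/9z + 7/9z(1+1/4z) = 1 + z + 7/36z²
  R(z) = 1 + z + 7/36z².

Solve |R(x)|<1 on ℝ⁻.
x=-0.92: |R|=0.2446
R=1: x+7/36x²=0 ⇒ x=−36/7=-5.1429; min R=1−1/(4·7/36)=-0.2857>−1
Confirm numerically:
  x=-5.106: |R|=0.96341 <1
  x=-4.912: |R|=0.77951 <1
  x=-3.877: |R|=0.04572 <1
  x=-3.874: |R|=0.04420 <1
  x=-5.696: |R|=1.61264 >1
  x=-5.432: |R|=1.30540 >1
Stable set (-5.1429, 0).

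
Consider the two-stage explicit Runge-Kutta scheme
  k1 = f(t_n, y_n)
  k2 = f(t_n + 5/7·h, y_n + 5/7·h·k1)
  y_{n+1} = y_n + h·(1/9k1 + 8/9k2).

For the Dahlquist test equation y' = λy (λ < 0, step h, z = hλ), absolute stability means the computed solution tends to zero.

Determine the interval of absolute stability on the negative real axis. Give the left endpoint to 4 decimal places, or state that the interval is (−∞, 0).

With y'=λy (z=hλ):
  k1=λy_n ⇒ h·k1=z·y_n;  k2=λ(1+5/7z)y_n ⇒ h·k2=z(1+5/7z)y_n
  y_{n+1}/y_n = 1 + 1/9z + 8/9z(1+5/7z) = 1 + z + 40/63z²
  so R(z) = 1 + z + 40/63z².

Find x<0 with |R(x)|<1.
x=-1.33: |R|=0.7931
R=1: x+40/63x²=0 ⇒ x=−63/40=-1.5750; min R=1−1/(4·40/63)=0.6062>−1
Confirm numerically:
  x=-1.544: |R|=0.96961 <1
  x=-1.480: |R|=0.91073 <1
  x=-0.961: |R|=0.62536 <1
  x=-0.705: |R|=0.61057 <1
  x=-1.645: |R|=1.07311 >1
  x=-1.642: |R|=1.06985 >1
Interval (-1.5750, 0).

(-1.5750, 0).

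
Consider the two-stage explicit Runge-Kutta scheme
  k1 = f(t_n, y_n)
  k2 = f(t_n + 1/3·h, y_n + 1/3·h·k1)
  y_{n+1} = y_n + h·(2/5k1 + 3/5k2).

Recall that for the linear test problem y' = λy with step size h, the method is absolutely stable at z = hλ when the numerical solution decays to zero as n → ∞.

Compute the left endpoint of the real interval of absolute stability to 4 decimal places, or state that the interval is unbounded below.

Set f=λy, z=hλ:
  k1=λy_n ⇒ h·k1=z·y_n;  k2=λ(1+1/3z)y_n ⇒ h·k2=z(1+1/3z)y_n
  y_{n+1}/y_n = 1 + 2/5z + 3/5z(1+1/3z) = 1 + z + 1/5z²
  ⇒ R(z) = 1 + z + 1/5z².

Boundary: |R(x)|=1, x<0.
x=-0.59: |R|=0.4796
R=1: x+1/5x²=0 ⇒ x=−5=-5.0000; min R=1−1/(4·1/5)=-0.2500>−1
Confirm numerically:
  x=-4.387: |R|=0.46215 <1
  x=-4.277: |R|=0.38155 <1
  x=-2.514: |R|=0.24996 <1
  x=-5.575: |R|=1.64112 >1
  x=-5.365: |R|=1.39165 >1
  x=-5.096: |R|=1.09784 >1
So |R|<1 on (-5.0000, 0).

z* = -5.0000.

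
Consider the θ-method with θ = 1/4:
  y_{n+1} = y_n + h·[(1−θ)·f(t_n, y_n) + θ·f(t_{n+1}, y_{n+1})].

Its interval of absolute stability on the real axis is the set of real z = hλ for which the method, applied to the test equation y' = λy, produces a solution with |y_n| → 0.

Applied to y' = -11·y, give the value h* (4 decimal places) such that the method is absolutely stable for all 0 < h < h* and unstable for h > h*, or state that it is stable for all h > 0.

(-4.0000,0); λ=-11 ⇒ h* = (4)/11 = 0.3636.

Set f=λy, z=hλ:
  y_{n+1} = y_n + z·[3/4·y_n + 1/4·y_{n+1}] ⇒ (1 − 1/4z)y_{n+1} = (1 + 3/4z)y_n
  so R(z) = (1 + 3/4z)/(1 − 1/4z).

Need |R(x)|<1, x<0.
x=-1.34: |R|=0.0037
R=−1: 1+3/4x = −1+1/4x ⇒ -1/2x=2 ⇒ x=2/(-1/2)=-4.0000
Confirm numerically:
  x=-3.948: |R|=0.98691 <1
  x=-3.843: |R|=0.95996 <1
  x=-3.158: |R|=0.76474 <1
  x=-4.511: |R|=1.12008 >1
  x=-4.498: |R|=1.11720 >1
  x=-4.131: |R|=1.03222 >1
So |R|<1 on (-4.0000, 0).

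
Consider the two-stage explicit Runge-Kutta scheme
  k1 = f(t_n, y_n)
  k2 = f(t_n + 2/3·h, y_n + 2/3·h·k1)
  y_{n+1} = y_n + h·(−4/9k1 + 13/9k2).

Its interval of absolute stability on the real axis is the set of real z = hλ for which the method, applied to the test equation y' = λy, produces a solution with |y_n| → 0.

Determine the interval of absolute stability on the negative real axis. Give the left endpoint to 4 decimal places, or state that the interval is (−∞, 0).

z∈(-1.0385,0).

Set f=λy, z=hλ:
  k1=λy_n ⇒ h·k1=z·y_n;  k2=λ(1+2/3z)y_n ⇒ h·k2=z(1+2/3z)y_n
  y_{n+1}/y_n = 1 − 4/9z + 13/9z(1+2/3z) = 1 + z + 26/27z²
  so R(z) = 1 + z + 26/27z².

Need |R(x)|<1, x<0.
x=-1.05: |R|=1.0117
R=1: x+26/27x²=0 ⇒ x=−27/26=-1.0385; min R=1−1/(4·26/27)=0.7404>−1
Confirm numerically:
  x=-0.826: |R|=0.83101 <1
  x=-0.735: |R|=0.78522 <1
  x=-0.710: |R|=0.77543 <1
  x=-0.437: |R|=0.74690 <1
  x=-1.422: |R|=1.52519 >1
  x=-1.266: |R|=1.27739 >1
  x=-1.220: |R|=1.21327 >1
So |R|<1 on (-1.0385, 0).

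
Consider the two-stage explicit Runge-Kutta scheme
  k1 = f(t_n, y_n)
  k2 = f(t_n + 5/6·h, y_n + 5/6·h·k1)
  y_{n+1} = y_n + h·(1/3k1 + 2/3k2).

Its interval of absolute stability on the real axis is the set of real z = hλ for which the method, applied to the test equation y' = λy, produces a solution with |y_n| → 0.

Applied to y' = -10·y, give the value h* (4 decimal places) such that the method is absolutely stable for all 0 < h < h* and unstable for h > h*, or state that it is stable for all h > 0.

(-1.8000,0); λ=-10 ⇒ h* = (9/5)/10 = 0.1800.

Set f=λy, z=hλ:
  k1=λy_n ⇒ h·k1=z·y_n;  k2=λ(1+5/6z)y_n ⇒ h·k2=z(1+5/6z)y_n
  y_{n+1}/y_n = 1 + 1/3z + 2/3z(1+5/6z) = 1 + z + 5/9z²
  R(z) = 1 + z + 5/9z².

Boundary: |R(x)|=1, x<0.
x=-0.51: |R|=0.6345
R=1: x+5/9x²=0 ⇒ x=−9/5=-1.8000; min R=1−1/(4·5/9)=0.5500>−1
Confirm numerically:
  x=-1.735: |R|=0.93735 <1
  x=-1.232: |R|=0.61124 <1
  x=-0.810: |R|=0.55450 <1
  x=-2.013: |R|=1.23821 >1
  x=-1.963: |R|=1.17776 >1
So |R|<1 on (-1.8000, 0).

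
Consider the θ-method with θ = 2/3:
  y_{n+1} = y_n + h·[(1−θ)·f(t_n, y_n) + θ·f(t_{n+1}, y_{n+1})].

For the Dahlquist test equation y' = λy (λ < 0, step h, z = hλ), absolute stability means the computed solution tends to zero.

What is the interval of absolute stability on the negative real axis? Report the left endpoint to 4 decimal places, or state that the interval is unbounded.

Set f=λy, z=hλ:
  y_{n+1} = y_n + z·[1/3·y_n + 2/3·y_{n+1}] ⇒ (1 − 2/3z)y_{n+1} = (1 + 1/3z)y_n
  so R(z) = (1 + 1/3z)/(1 − 2/3z).

Boundary: |R(x)|=1, x<0.
x=-1.13: |R|=0.3555
x=-2: |R|=0.1429
x=-10: |R|=0.3043
x=-100: |R|=0.4778
θ=2/3≥1/2 ⇒ |1+1/3x|<|1−2/3x| ∀x<0 ⇒ unbounded interval.

unbounded; (−∞, 0).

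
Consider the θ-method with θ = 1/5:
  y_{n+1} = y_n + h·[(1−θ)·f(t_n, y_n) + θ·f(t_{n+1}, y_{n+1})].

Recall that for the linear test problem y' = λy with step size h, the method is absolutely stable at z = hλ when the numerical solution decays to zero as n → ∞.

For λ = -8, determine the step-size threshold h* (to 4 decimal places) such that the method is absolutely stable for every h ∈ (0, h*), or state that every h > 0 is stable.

Set f=λy, z=hλ:
  y_{n+1} = y_n + z·[4/5·y_n + 1/5·y_{n+1}] ⇒ (1 − 1/5z)y_{n+1} = (1 + 4/5z)y_n
  ⇒ R(z) = (1 + 4/5z)/(1 − 1/5z).

Find x<0 with |R(x)|<1.
x=-1.22: |R|=0.0193
R=−1: 1+4/5x = −1+1/5x ⇒ -3/5x=2 ⇒ x=2/(-3/5)=-3.3333
Confirm numerically:
  x=-2.718: |R|=0.76082 <1
  x=-1.628: |R|=0.22812 <1
  x=-1.513: |R|=0.16152 <1
  x=-1.376: |R|=0.07905 <1
  x=-3.856: |R|=1.17706 >1
  x=-3.685: |R|=1.12147 >1
Interval (-3.3333, 0).

(-3.3333,0); λ=-8 ⇒ h* = (10/3)/8 = 0.4167.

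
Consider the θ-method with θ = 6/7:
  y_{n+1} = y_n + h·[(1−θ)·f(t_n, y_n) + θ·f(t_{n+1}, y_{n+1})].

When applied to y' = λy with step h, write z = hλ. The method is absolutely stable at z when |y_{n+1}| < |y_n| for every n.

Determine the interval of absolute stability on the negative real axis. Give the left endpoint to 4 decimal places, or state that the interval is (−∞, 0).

(−∞, 0) — no finite endpoint.

Set f=λy, z=hλ:
  y_{n+1} = y_n + z·[1/7·y_n + 6/7·y_{n+1}] ⇒ (1 − 6/7z)y_{n+1} = (1 + 1/7z)y_n
  R(z) = (1 + 1/7z)/(1 − 6/7z).

Boundary: |R(x)|=1, x<0.
x=-1.79: |R|=0.2937
x=-2: |R|=0.2632
x=-10: |R|=0.0448
x=-100: |R|=0.1532
θ=6/7≥1/2 ⇒ |1+1/7x|<|1−6/7x| ∀x<0 ⇒ interval (−∞,0).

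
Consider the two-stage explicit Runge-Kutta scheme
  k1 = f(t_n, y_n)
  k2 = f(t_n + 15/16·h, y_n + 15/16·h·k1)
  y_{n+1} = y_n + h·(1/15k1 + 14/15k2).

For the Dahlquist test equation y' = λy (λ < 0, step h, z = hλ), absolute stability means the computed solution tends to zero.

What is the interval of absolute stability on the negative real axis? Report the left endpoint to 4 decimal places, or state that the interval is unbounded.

(-1.1429, 0).

On y'=λy, z=hλ:
  k1=λy_n ⇒ h·k1=z·y_n;  k2=λ(1+15/16z)y_n ⇒ h·k2=z(1+15/16z)y_n
  y_{n+1}/y_n = 1 + 1/15z + 14/15z(1+15/16z) = 1 + z + 7/8z²
  ⇒ R(z) = 1 + z + 7/8z².

Solve |R(x)|<1 on ℝ⁻.
x=-1.72: |R|=1.8686
R=1: x+7/8x²=0 ⇒ x=−8/7=-1.1429; min R=1−1/(4·7/8)=0.7143>−1
Confirm numerically:
  x=-1.089: |R|=0.94868 <1
  x=-0.832: |R|=0.77370 <1
  x=-0.752: |R|=0.74282 <1
  x=-1.667: |R|=1.76453 >1
  x=-1.487: |R|=1.44777 >1
  x=-1.217: |R|=1.07895 >1
Stable set (-1.1429, 0).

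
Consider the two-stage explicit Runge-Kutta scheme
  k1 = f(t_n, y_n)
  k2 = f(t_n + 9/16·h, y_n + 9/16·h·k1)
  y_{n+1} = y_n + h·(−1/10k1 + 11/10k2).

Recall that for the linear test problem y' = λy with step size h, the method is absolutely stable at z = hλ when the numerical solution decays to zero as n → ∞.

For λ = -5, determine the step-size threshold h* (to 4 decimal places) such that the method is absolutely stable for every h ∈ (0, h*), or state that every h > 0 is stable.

(-1.6162,0); λ=-5 ⇒ h* = (160/99)/5 = 0.3232.

Set f=λy, z=hλ:
  k1=λy_n ⇒ h·k1=z·y_n;  k2=λ(1+9/16z)y_n ⇒ h·k2=z(1+9/16z)y_n
  y_{n+1}/y_n = 1 − 1/10z + 11/10z(1+9/16z) = 1 + z + 99/160z²
  ⇒ R(z) = 1 + z + 99/160z².

Need |R(x)|<1, x<0.
x=-1.63: |R|=1.0140
R=1: x+99/160x²=0 ⇒ x=−160/99=-1.6162; min R=1−1/(4·99/160)=0.5960>−1
Confirm numerically:
  x=-1.409: |R|=0.81939 <1
  x=-1.133: |R|=0.66128 <1
  x=-1.077: |R|=0.64071 <1
  x=-0.989: |R|=0.61621 <1
  x=-2.145: |R|=1.70188 >1
  x=-1.940: |R|=1.38873 >1
Stable set (-1.6162, 0).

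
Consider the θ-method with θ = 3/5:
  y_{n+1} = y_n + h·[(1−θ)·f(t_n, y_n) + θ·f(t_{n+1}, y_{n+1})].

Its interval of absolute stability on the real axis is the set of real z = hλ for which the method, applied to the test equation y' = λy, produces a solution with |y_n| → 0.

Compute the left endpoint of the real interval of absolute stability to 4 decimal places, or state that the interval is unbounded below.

On y'=λy, z=hλ:
  y_{n+1} = y_n + z·[2/5·y_n + 3/5·y_{n+1}] ⇒ (1 − 3/5z)y_{n+1} = (1 + 2/5z)y_n
  R(z) = (1 + 2/5z)/(1 − 3/5z).

Boundary: |R(x)|=1, x<0.
x=-0.47: |R|=0.6334
x=-2: |R|=0.0909
x=-10: |R|=0.4286
x=-100: |R|=0.6393
θ=3/5≥1/2 ⇒ |1+2/5x|<|1−3/5x| ∀x<0 ⇒ stable on all of ℝ⁻.

interval (−∞, 0).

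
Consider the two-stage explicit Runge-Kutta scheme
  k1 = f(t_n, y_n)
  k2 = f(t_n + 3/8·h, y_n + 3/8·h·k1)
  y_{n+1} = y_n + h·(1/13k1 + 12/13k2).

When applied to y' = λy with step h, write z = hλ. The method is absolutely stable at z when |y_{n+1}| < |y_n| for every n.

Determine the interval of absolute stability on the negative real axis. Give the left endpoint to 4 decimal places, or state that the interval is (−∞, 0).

z∈(-2.8889,0).

Set f=λy, z=hλ:
  k1=λy_n ⇒ h·k1=z·y_n;  k2=λ(1+3/8z)y_n ⇒ h·k2=z(1+3/8z)y_n
  y_{n+1}/y_n = 1 + 1/13z + 12/13z(1+3/8z) = 1 + z + 9/26z²
  Hence R(z) = 1 + z + 9/26z².

Boundary: |R(x)|=1, x<0.
x=-1.47: |R|=0.2780
R=1: x+9/26x²=0 ⇒ x=−26/9=-2.8889; min R=1−1/(4·9/26)=0.2778>−1
Confirm numerically:
  x=-1.441: |R|=0.27778 <1
  x=-1.211: |R|=0.29664 <1
  x=-1.198: |R|=0.29880 <1
  x=-3.319: |R|=1.49415 >1
  x=-3.060: |R|=1.18125 >1
  x=-2.927: |R|=1.03861 >1
Stable set (-2.8889, 0).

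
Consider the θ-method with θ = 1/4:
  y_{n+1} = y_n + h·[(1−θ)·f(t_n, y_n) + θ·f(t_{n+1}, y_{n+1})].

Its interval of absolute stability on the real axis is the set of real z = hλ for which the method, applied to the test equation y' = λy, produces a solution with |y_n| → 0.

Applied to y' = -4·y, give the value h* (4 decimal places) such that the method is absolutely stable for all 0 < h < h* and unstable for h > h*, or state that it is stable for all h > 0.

(-4.0000,0); λ=-4 ⇒ h* = (4)/4 = 1.0000.

With y'=λy (z=hλ):
  y_{n+1} = y_n + z·[3/4·y_n + 1/4·y_{n+1}] ⇒ (1 − 1/4z)y_{n+1} = (1 + 3/4z)y_n
  ⇒ R(z) = (1 + 3/4z)/(1 − 1/4z).

Solve |R(x)|<1 on ℝ⁻.
x=-0.53: |R|=0.5320
R=−1: 1+3/4x = −1+1/4x ⇒ -1/2x=2 ⇒ x=2/(-1/2)=-4.0000
Confirm numerically:
  x=-3.670: |R|=0.91395 <1
  x=-2.545: |R|=0.55539 <1
  x=-1.773: |R|=0.22848 <1
  x=-4.505: |R|=1.11875 >1
  x=-4.460: |R|=1.10875 >1
  x=-4.023: |R|=1.00573 >1
Stable set (-4.0000, 0).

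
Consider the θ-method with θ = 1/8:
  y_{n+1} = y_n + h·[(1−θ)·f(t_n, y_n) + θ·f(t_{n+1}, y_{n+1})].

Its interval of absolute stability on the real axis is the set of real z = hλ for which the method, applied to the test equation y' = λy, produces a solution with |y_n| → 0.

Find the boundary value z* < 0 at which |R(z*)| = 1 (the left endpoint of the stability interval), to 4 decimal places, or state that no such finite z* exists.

Test eqn y'=λy, z=hλ:
  y_{n+1} = y_n + z·[7/8·y_n + 1/8·y_{n+1}] ⇒ (1 − 1/8z)y_{n+1} = (1 + 7/8z)y_n
  so R(z) = (1 + 7/8z)/(1 − 1/8z).

Solve |R(x)|<1 on ℝ⁻.
x=-0.5: |R|=0.5294
R=−1: 1+7/8x = −1+1/8x ⇒ -3/4x=2 ⇒ x=2/(-3/4)=-2.6667
Confirm numerically:
  x=-2.427: |R|=0.86209 <1
  x=-2.057: |R|=0.63627 <1
  x=-1.488: |R|=0.25464 <1
  x=-3.010: |R|=1.18710 >1
  x=-2.866: |R|=1.11007 >1
Interval (-2.6667, 0).

z* = -2.6667.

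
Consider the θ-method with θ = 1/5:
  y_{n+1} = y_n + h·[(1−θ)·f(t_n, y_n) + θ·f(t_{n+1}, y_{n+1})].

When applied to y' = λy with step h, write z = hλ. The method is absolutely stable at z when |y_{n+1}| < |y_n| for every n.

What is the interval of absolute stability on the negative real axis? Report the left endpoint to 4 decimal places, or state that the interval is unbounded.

z∈(-3.3333,0).

Test eqn y'=λy, z=hλ:
  y_{n+1} = y_n + z·[4/5·y_n + 1/5·y_{n+1}] ⇒ (1 − 1/5z)y_{n+1} = (1 + 4/5z)y_n
  ⇒ R(z) = (1 + 4/5z)/(1 − 1/5z).

Need |R(x)|<1, x<0.
x=-1.29: |R|=0.0254
R=−1: 1+4/5x = −1+1/5x ⇒ -3/5x=2 ⇒ x=2/(-3/5)=-3.3333
Confirm numerically:
  x=-3.173: |R|=0.94115 <1
  x=-2.819: |R|=0.80266 <1
  x=-2.562: |R|=0.69400 <1
  x=-2.560: |R|=0.69312 <1
  x=-3.903: |R|=1.19196 >1
  x=-3.880: |R|=1.18468 >1
  x=-3.496: |R|=1.05744 >1
Stable set (-3.3333, 0).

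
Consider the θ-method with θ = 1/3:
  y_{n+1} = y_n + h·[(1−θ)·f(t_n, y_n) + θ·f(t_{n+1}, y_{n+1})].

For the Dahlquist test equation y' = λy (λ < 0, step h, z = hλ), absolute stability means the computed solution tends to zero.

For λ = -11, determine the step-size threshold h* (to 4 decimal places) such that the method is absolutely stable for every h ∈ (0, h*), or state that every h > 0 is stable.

(-6.0000,0); λ=-11 ⇒ h* = (6)/11 = 0.5455.

With y'=λy (z=hλ):
  y_{n+1} = y_n + z·[2/3·y_n + 1/3·y_{n+1}] ⇒ (1 − 1/3z)y_{n+1} = (1 + 2/3z)y_n
  ⇒ R(z) = (1 + 2/3z)/(1 − 1/3z).

Find x<0 with |R(x)|<1.
x=-0.88: |R|=0.3196
R=−1: 1+2/3x = −1+1/3x ⇒ -1/3x=2 ⇒ x=2/(-1/3)=-6.0000
Confirm numerically:
  x=-5.825: |R|=0.98017 <1
  x=-5.191: |R|=0.90123 <1
  x=-3.184: |R|=0.54463 <1
  x=-6.552: |R|=1.05779 >1
  x=-6.491: |R|=1.05173 >1
Stable set (-6.0000, 0).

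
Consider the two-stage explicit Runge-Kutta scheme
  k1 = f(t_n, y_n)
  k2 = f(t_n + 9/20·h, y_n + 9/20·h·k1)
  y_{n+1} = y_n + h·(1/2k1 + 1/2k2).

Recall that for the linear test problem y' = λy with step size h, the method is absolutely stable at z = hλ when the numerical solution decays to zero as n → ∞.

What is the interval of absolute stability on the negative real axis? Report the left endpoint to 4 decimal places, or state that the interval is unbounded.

On y'=λy, z=hλ:
  k1=λy_n ⇒ h·k1=z·y_n;  k2=λ(1+9/20z)y_n ⇒ h·k2=z(1+9/20z)y_n
  y_{n+1}/y_n = 1 + 1/2z + 1/2z(1+9/20z) = 1 + z + 9/40z²
  Hence R(z) = 1 + z + 9/40z².

Find x<0 with |R(x)|<1.
x=-0.63: |R|=0.4593
R=1: x+9/40x²=0 ⇒ x=−40/9=-4.4444; min R=1−1/(4·9/40)=-0.1111>−1
Confirm numerically:
  x=-3.210: |R|=0.10842 <1
  x=-2.993: |R|=0.02256 <1
  x=-1.833: |R|=0.07702 <1
  x=-4.649: |R|=1.21397 >1
  x=-4.522: |R|=1.07891 >1
So |R|<1 on (-4.4444, 0).

(-4.4444, 0).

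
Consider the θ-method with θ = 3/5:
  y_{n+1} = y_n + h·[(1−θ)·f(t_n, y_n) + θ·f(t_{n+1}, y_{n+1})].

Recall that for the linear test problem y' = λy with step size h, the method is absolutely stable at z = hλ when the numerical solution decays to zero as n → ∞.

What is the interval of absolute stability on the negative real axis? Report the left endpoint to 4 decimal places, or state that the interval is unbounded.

(−∞, 0) — no finite endpoint.

Test eqn y'=λy, z=hλ:
  y_{n+1} = y_n + z·[2/5·y_n + 3/5·y_{n+1}] ⇒ (1 − 3/5z)y_{n+1} = (1 + 2/5z)y_n
  so R(z) = (1 + 2/5z)/(1 − 3/5z).

Find x<0 with |R(x)|<1.
x=-1.51: |R|=0.2078
x=-2: |R|=0.0909
x=-10: |R|=0.4286
x=-100: |R|=0.6393
θ=3/5≥1/2 ⇒ |1+2/5x|<|1−3/5x| ∀x<0 ⇒ unbounded interval.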